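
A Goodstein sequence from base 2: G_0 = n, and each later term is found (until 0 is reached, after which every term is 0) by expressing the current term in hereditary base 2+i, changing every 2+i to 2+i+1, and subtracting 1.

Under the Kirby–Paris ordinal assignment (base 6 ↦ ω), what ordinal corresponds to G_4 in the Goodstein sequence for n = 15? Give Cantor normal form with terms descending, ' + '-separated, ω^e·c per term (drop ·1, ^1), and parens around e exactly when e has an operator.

G_0=15  [base 2] 2^(2 + 1) + 2^2 + 2 + 1  →[2↦3]→  3^(3 + 1) + 3^3 + 3 + 1 = 112  −1 ⇒ G_1=111
G_1=111  [base 3] 3^(3 + 1) + 3^3 + 3  →[3↦4]→  4^(4 + 1) + 4^4 + 4 = 1284  −1 ⇒ G_2=1283
G_2=1283  [base 4] 4^(4 + 1) + 4^4 + 3  →[4↦5]→  5^(5 + 1) + 5^5 + 3 = 18753  −1 ⇒ G_3=18752
G_3=18752  [base 5] 5^(5 + 1) + 5^5 + 2  →[5↦6]→  6^(6 + 1) + 6^6 + 2 = 326594  −1 ⇒ G_4=326593
G_4=326593  [base 6] 6^(6 + 1) + 6^6 + 1  →[6↦7]→  7^(7 + 1) + 7^7 + 1 = 6588345  −1 ⇒ G_5=6588344

ω^(ω + 1) + ω^ω + 1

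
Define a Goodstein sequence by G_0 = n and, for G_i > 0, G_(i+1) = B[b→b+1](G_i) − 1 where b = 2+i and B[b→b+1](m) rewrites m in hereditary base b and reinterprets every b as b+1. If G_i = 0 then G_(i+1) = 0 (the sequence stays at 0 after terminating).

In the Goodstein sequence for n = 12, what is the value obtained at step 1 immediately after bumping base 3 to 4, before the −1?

base 2: 12 = 2^(2 + 1) + 2^2; at 3: 3^(3 + 1) + 3^3 = 108; next = 107
base 3: 107 = 3^(3 + 1) + 2·3^2 + 2·3 + 2; at 4: 4^(4 + 1) + 2·4^2 + 2·4 + 2 = 1066; next = 1065

1066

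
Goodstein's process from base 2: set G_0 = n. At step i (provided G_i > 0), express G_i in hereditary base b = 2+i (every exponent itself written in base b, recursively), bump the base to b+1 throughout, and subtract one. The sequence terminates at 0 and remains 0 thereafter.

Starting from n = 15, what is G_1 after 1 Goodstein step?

G_0 = 15. HB_2(15) = 2^(2 + 1) + 2^2 + 2 + 1. Bump = 112. G_1 = 111.
G_1 = 111. HB_3(111) = 3^(3 + 1) + 3^3 + 3. Bump = 1284. G_2 = 1283.

111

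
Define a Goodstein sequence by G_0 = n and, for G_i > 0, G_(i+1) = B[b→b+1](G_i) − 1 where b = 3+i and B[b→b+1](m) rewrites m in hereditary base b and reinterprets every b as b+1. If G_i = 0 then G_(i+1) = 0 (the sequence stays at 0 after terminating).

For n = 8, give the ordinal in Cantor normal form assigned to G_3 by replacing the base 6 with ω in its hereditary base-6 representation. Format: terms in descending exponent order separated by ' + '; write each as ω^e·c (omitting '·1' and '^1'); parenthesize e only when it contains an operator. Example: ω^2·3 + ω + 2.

base 3: 8 = 2·3 + 2; at 4: 2·4 + 2 = 10; next = 9
base 4: 9 = 2·4 + 1; at 5: 2·5 + 1 = 11; next = 10
base 5: 10 = 2·5; at 6: 2·6 = 12; next = 11
base 6: 11 = 6 + 5; at 7: 7 + 5 = 12; next = 11

ω + 5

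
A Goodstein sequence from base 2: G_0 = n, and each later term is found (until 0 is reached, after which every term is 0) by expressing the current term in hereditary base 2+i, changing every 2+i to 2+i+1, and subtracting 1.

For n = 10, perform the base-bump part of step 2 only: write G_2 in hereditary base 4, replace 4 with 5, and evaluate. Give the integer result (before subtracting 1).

G_0=10  [base 2] 2^(2 + 1) + 2  →[2↦3]→  3^(3 + 1) + 3 = 84  −1 ⇒ G_1=83
G_1=83  [base 3] 3^(3 + 1) + 2  →[3↦4]→  4^(4 + 1) + 2 = 1026  −1 ⇒ G_2=1025

15626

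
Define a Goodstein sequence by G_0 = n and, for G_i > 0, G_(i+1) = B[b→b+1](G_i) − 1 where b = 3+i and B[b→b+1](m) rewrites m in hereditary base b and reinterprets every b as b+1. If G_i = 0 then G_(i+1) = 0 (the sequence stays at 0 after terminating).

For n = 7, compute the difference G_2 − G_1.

i=0: 7 = 2·3 + 1 (b=3); 3→4: 2·4 + 1 = 9; 9−1 = 8
i=1: 8 = 2·4 (b=4); 4→5: 2·5 = 10; 10−1 = 9

1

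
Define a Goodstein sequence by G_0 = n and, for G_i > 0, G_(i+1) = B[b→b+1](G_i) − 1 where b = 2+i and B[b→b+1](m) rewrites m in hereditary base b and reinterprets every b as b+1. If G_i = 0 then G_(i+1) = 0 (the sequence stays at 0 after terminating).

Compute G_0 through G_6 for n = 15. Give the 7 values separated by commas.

G_0 = 15. HB_2(15) = 2^(2 + 1) + 2^2 + 2 + 1. Bump = 112. G_1 = 111.
G_1 = 111. HB_3(111) = 3^(3 + 1) + 3^3 + 3. Bump = 1284. G_2 = 1283.
G_2 = 1283. HB_4(1283) = 4^(4 + 1) + 4^4 + 3. Bump = 18753. G_3 = 18752.
G_3 = 18752. HB_5(18752) = 5^(5 + 1) + 5^5 + 2. Bump = 326594. G_4 = 326593.
G_4 = 326593. HB_6(326593) = 6^(6 + 1) + 6^6 + 1. Bump = 6588345. G_5 = 6588344.
G_5 = 6588344. HB_7(6588344) = 7^(7 + 1) + 7^7. Bump = 150994944. G_6 = 150994943.

15, 111, 1283, 18752, 326593, 6588344, 150994943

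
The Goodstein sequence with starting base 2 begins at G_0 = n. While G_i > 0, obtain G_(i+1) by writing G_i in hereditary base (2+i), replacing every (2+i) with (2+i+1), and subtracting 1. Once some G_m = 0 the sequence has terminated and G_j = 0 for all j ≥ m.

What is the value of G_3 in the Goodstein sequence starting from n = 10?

(0) 10|_2 = 2^(2 + 1) + 2 ↦ 3^(3 + 1) + 3|_3 = 84 ⇒ 83
(1) 83|_3 = 3^(3 + 1) + 2 ↦ 4^(4 + 1) + 2|_4 = 1026 ⇒ 1025
(2) 1025|_4 = 4^(4 + 1) + 1 ↦ 5^(5 + 1) + 1|_5 = 15626 ⇒ 15625
(3) 15625|_5 = 5^(5 + 1) ↦ 6^(6 + 1)|_6 = 279936 ⇒ 279935

15625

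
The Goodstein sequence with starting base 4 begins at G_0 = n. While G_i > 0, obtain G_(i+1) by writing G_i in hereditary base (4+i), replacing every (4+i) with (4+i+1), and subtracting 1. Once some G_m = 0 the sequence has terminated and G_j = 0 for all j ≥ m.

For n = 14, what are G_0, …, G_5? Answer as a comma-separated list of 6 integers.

14, 16, 18, 20, 21, 22

G_0=14  [base 4] 3·4 + 2  →[4↦5]→  3·5 + 2 = 17  −1 ⇒ G_1=16
G_1=16  [base 5] 3·5 + 1  →[5↦6]→  3·6 + 1 = 19  −1 ⇒ G_2=18
G_2=18  [base 6] 3·6  →[6↦7]→  3·7 = 21  −1 ⇒ G_3=20
G_3=20  [base 7] 2·7 + 6  →[7↦8]→  2·8 + 6 = 22  −1 ⇒ G_4=21
G_4=21  [base 8] 2·8 + 5  →[8↦9]→  2·9 + 5 = 23  −1 ⇒ G_5=22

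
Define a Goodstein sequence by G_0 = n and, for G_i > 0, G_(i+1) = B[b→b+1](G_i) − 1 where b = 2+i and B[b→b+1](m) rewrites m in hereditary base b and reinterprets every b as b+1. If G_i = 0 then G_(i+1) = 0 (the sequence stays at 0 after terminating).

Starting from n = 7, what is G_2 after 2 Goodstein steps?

G_0 = 7. HB_2(7) = 2^2 + 2 + 1. Bump = 31. G_1 = 30.
G_1 = 30. HB_3(30) = 3^3 + 3. Bump = 260. G_2 = 259.
G_2 = 259. HB_4(259) = 4^4 + 3. Bump = 3128. G_3 = 3127.

259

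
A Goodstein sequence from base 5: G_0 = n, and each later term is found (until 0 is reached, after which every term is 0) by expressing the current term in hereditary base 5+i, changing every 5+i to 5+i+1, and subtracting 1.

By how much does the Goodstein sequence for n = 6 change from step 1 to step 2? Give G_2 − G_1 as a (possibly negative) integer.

0

[0] 6 ≡ 5 + 1 (base 5). Lift 6: 7. −1: 6.
[1] 6 ≡ 6 (base 6). Lift 7: 7. −1: 6.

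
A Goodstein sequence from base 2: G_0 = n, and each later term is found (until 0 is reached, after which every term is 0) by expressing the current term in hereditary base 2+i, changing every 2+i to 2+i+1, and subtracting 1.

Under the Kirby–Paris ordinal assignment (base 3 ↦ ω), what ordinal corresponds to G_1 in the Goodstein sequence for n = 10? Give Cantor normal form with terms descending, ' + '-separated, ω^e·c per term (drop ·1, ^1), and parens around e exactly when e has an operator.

ω^(ω + 1) + 2

G_0 = 10. HB_2(10) = 2^(2 + 1) + 2. Bump = 84. G_1 = 83.
G_1 = 83. HB_3(83) = 3^(3 + 1) + 2. Bump = 1026. G_2 = 1025.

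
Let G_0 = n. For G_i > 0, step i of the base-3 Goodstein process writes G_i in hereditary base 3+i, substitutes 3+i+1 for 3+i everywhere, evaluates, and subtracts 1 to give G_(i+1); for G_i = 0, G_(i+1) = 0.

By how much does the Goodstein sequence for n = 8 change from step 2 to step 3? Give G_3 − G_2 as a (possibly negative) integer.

base 3: 8 = 2·3 + 2; at 4: 2·4 + 2 = 10; next = 9
base 4: 9 = 2·4 + 1; at 5: 2·5 + 1 = 11; next = 10
base 5: 10 = 2·5; at 6: 2·6 = 12; next = 11

1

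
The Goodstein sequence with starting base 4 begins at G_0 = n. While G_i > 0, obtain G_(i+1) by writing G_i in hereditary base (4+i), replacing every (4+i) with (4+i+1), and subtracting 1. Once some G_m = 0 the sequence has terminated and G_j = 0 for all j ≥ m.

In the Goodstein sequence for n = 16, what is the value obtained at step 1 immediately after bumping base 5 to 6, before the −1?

28

(0) 16|_4 = 4^2 ↦ 5^2|_5 = 25 ⇒ 24
(1) 24|_5 = 4·5 + 4 ↦ 4·6 + 4|_6 = 28 ⇒ 27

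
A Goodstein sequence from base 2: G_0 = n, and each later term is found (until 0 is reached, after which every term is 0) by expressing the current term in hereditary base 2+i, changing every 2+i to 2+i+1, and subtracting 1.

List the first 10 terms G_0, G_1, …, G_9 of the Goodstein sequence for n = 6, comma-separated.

6, 29, 257, 3125, 46655, 98039, 187243, 332147, 555551, 885775

[0] 6 ≡ 2^2 + 2 (base 2). Lift 3: 30. −1: 29.
[1] 29 ≡ 3^3 + 2 (base 3). Lift 4: 258. −1: 257.
[2] 257 ≡ 4^4 + 1 (base 4). Lift 5: 3126. −1: 3125.
[3] 3125 ≡ 5^5 (base 5). Lift 6: 46656. −1: 46655.
[4] 46655 ≡ 5·6^5 + 5·6^4 + 5·6^3 + 5·6^2 + 5·6 + 5 (base 6). Lift 7: 98040. −1: 98039.
[5] 98039 ≡ 5·7^5 + 5·7^4 + 5·7^3 + 5·7^2 + 5·7 + 4 (base 7). Lift 8: 187244. −1: 187243.
[6] 187243 ≡ 5·8^5 + 5·8^4 + 5·8^3 + 5·8^2 + 5·8 + 3 (base 8). Lift 9: 332148. −1: 332147.
[7] 332147 ≡ 5·9^5 + 5·9^4 + 5·9^3 + 5·9^2 + 5·9 + 2 (base 9). Lift 10: 555552. −1: 555551.
[8] 555551 ≡ 5·10^5 + 5·10^4 + 5·10^3 + 5·10^2 + 5·10 + 1 (base 10). Lift 11: 885776. −1: 885775.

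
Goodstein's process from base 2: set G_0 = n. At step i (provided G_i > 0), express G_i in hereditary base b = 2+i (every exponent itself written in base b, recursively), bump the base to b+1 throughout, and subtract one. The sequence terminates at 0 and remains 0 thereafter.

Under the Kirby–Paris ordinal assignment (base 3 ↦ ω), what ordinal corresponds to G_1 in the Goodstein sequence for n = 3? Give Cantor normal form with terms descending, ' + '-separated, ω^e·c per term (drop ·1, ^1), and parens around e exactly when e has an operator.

i=0: 3 = 2 + 1 (b=2); 2→3: 3 + 1 = 4; 4−1 = 3
i=1: 3 = 3 (b=3); 3→4: 4 = 4; 4−1 = 3

ω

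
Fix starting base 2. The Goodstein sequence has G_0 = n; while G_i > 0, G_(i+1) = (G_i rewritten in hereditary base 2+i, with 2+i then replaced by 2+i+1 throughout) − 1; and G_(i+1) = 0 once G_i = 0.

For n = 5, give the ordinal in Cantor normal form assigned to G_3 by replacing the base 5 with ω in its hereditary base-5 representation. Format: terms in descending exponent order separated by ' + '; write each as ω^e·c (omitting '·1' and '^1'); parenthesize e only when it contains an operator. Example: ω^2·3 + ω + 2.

base 2: 5 = 2^2 + 1; at 3: 3^3 + 1 = 28; next = 27
base 3: 27 = 3^3; at 4: 4^4 = 256; next = 255
base 4: 255 = 3·4^3 + 3·4^2 + 3·4 + 3; at 5: 3·5^3 + 3·5^2 + 3·5 + 3 = 468; next = 467
base 5: 467 = 3·5^3 + 3·5^2 + 3·5 + 2; at 6: 3·6^3 + 3·6^2 + 3·6 + 2 = 776; next = 775

ω^3·3 + ω^2·3 + ω·3 + 2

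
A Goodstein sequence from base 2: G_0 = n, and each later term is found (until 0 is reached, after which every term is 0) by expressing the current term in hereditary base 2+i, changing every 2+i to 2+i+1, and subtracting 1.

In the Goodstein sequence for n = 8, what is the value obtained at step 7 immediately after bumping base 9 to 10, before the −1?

20000000212

i=0: 8 = 2^(2 + 1) (b=2); 2→3: 3^(3 + 1) = 81; 81−1 = 80
i=1: 80 = 2·3^3 + 2·3^2 + 2·3 + 2 (b=3); 3→4: 2·4^4 + 2·4^2 + 2·4 + 2 = 554; 554−1 = 553
i=2: 553 = 2·4^4 + 2·4^2 + 2·4 + 1 (b=4); 4→5: 2·5^5 + 2·5^2 + 2·5 + 1 = 6311; 6311−1 = 6310
i=3: 6310 = 2·5^5 + 2·5^2 + 2·5 (b=5); 5→6: 2·6^6 + 2·6^2 + 2·6 = 93396; 93396−1 = 93395
i=4: 93395 = 2·6^6 + 2·6^2 + 6 + 5 (b=6); 6→7: 2·7^7 + 2·7^2 + 7 + 5 = 1647196; 1647196−1 = 1647195
i=5: 1647195 = 2·7^7 + 2·7^2 + 7 + 4 (b=7); 7→8: 2·8^8 + 2·8^2 + 8 + 4 = 33554572; 33554572−1 = 33554571
i=6: 33554571 = 2·8^8 + 2·8^2 + 8 + 3 (b=8); 8→9: 2·9^9 + 2·9^2 + 9 + 3 = 774841152; 774841152−1 = 774841151
i=7: 774841151 = 2·9^9 + 2·9^2 + 9 + 2 (b=9); 9→10: 2·10^10 + 2·10^2 + 10 + 2 = 20000000212; 20000000212−1 = 20000000211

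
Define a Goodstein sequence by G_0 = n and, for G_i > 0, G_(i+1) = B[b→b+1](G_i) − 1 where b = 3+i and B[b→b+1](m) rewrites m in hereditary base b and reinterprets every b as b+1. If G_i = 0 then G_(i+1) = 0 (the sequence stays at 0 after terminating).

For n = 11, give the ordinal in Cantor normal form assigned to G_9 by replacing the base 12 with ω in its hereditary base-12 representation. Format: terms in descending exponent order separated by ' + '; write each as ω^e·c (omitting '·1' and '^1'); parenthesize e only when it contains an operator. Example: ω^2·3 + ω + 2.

11 —HB3→ 3^2 + 2 —bump→ 4^2 + 2 = 18 —(−1)→ 17
17 —HB4→ 4^2 + 1 —bump→ 5^2 + 1 = 26 —(−1)→ 25
25 —HB5→ 5^2 —bump→ 6^2 = 36 —(−1)→ 35
35 —HB6→ 5·6 + 5 —bump→ 5·7 + 5 = 40 —(−1)→ 39
39 —HB7→ 5·7 + 4 —bump→ 5·8 + 4 = 44 —(−1)→ 43
43 —HB8→ 5·8 + 3 —bump→ 5·9 + 3 = 48 —(−1)→ 47
47 —HB9→ 5·9 + 2 —bump→ 5·10 + 2 = 52 —(−1)→ 51
51 —HB10→ 5·10 + 1 —bump→ 5·11 + 1 = 56 —(−1)→ 55
55 —HB11→ 5·11 —bump→ 5·12 = 60 —(−1)→ 59

ω·4 + 11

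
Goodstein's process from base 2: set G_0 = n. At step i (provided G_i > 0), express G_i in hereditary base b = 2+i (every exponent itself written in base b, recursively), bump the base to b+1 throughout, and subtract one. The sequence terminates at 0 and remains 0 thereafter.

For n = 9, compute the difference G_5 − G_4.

step 0: 9 = 2^(2 + 1) + 1; sub 3 for 2: 3^(3 + 1) + 1; = 82; G_1 = 82−1 = 81
step 1: 81 = 3^(3 + 1); sub 4 for 3: 4^(4 + 1); = 1024; G_2 = 1024−1 = 1023
step 2: 1023 = 3·4^4 + 3·4^3 + 3·4^2 + 3·4 + 3; sub 5 for 4: 3·5^5 + 3·5^3 + 3·5^2 + 3·5 + 3; = 9843; G_3 = 9843−1 = 9842
step 3: 9842 = 3·5^5 + 3·5^3 + 3·5^2 + 3·5 + 2; sub 6 for 5: 3·6^6 + 3·6^3 + 3·6^2 + 3·6 + 2; = 140744; G_4 = 140744−1 = 140743
step 4: 140743 = 3·6^6 + 3·6^3 + 3·6^2 + 3·6 + 1; sub 7 for 6: 3·7^7 + 3·7^3 + 3·7^2 + 3·7 + 1; = 2471827; G_5 = 2471827−1 = 2471826

2331083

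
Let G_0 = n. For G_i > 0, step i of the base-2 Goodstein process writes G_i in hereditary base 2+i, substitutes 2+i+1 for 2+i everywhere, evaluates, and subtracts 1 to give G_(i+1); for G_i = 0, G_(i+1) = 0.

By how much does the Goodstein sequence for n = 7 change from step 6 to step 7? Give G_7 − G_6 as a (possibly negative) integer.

20888664

[0] 7 ≡ 2^2 + 2 + 1 (base 2). Lift 3: 31. −1: 30.
[1] 30 ≡ 3^3 + 3 (base 3). Lift 4: 260. −1: 259.
[2] 259 ≡ 4^4 + 3 (base 4). Lift 5: 3128. −1: 3127.
[3] 3127 ≡ 5^5 + 2 (base 5). Lift 6: 46658. −1: 46657.
[4] 46657 ≡ 6^6 + 1 (base 6). Lift 7: 823544. −1: 823543.
[5] 823543 ≡ 7^7 (base 7). Lift 8: 16777216. −1: 16777215.
[6] 16777215 ≡ 7·8^7 + 7·8^6 + 7·8^5 + 7·8^4 + 7·8^3 + 7·8^2 + 7·8 + 7 (base 8). Lift 9: 37665880. −1: 37665879.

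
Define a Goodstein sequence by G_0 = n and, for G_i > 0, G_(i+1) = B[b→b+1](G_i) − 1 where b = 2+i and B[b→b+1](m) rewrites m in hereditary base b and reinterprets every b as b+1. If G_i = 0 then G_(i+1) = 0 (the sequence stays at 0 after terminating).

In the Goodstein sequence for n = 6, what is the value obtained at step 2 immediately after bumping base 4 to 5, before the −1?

3126

(0) 6|_2 = 2^2 + 2 ↦ 3^3 + 3|_3 = 30 ⇒ 29
(1) 29|_3 = 3^3 + 2 ↦ 4^4 + 2|_4 = 258 ⇒ 257
(2) 257|_4 = 4^4 + 1 ↦ 5^5 + 1|_5 = 3126 ⇒ 3125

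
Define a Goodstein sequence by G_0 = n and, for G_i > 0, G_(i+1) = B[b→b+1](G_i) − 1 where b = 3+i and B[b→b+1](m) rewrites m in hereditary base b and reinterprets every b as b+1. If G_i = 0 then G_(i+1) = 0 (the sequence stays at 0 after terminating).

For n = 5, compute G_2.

5

base 3: 5 = 3 + 2; at 4: 4 + 2 = 6; next = 5
base 4: 5 = 4 + 1; at 5: 5 + 1 = 6; next = 5
base 5: 5 = 5; at 6: 6 = 6; next = 5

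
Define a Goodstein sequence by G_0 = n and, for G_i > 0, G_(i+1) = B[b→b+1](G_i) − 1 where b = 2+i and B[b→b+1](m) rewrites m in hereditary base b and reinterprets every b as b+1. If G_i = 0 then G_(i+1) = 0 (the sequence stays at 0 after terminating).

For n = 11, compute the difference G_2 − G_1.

943

11 —HB2→ 2^(2 + 1) + 2 + 1 —bump→ 3^(3 + 1) + 3 + 1 = 85 —(−1)→ 84
84 —HB3→ 3^(3 + 1) + 3 —bump→ 4^(4 + 1) + 4 = 1028 —(−1)→ 1027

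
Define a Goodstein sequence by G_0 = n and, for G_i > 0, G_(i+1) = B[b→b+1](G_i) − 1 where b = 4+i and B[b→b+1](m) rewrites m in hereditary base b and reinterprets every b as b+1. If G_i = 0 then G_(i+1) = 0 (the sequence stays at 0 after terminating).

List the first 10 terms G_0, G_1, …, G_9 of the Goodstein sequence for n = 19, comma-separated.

base 4: 19 = 4^2 + 3; at 5: 5^2 + 3 = 28; next = 27
base 5: 27 = 5^2 + 2; at 6: 6^2 + 2 = 38; next = 37
base 6: 37 = 6^2 + 1; at 7: 7^2 + 1 = 50; next = 49
base 7: 49 = 7^2; at 8: 8^2 = 64; next = 63
base 8: 63 = 7·8 + 7; at 9: 7·9 + 7 = 70; next = 69
base 9: 69 = 7·9 + 6; at 10: 7·10 + 6 = 76; next = 75
base 10: 75 = 7·10 + 5; at 11: 7·11 + 5 = 82; next = 81
base 11: 81 = 7·11 + 4; at 12: 7·12 + 4 = 88; next = 87
base 12: 87 = 7·12 + 3; at 13: 7·13 + 3 = 94; next = 93

19, 27, 37, 49, 63, 69, 75, 81, 87, 93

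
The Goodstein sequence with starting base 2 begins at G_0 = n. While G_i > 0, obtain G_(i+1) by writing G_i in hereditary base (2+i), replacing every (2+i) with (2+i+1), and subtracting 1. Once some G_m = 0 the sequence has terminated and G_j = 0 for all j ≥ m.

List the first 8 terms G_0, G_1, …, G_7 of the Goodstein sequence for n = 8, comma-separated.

8, 80, 553, 6310, 93395, 1647195, 33554571, 774841151

G_0=8  [base 2] 2^(2 + 1)  →[2↦3]→  3^(3 + 1) = 81  −1 ⇒ G_1=80
G_1=80  [base 3] 2·3^3 + 2·3^2 + 2·3 + 2  →[3↦4]→  2·4^4 + 2·4^2 + 2·4 + 2 = 554  −1 ⇒ G_2=553
G_2=553  [base 4] 2·4^4 + 2·4^2 + 2·4 + 1  →[4↦5]→  2·5^5 + 2·5^2 + 2·5 + 1 = 6311  −1 ⇒ G_3=6310
G_3=6310  [base 5] 2·5^5 + 2·5^2 + 2·5  →[5↦6]→  2·6^6 + 2·6^2 + 2·6 = 93396  −1 ⇒ G_4=93395
G_4=93395  [base 6] 2·6^6 + 2·6^2 + 6 + 5  →[6↦7]→  2·7^7 + 2·7^2 + 7 + 5 = 1647196  −1 ⇒ G_5=1647195
G_5=1647195  [base 7] 2·7^7 + 2·7^2 + 7 + 4  →[7↦8]→  2·8^8 + 2·8^2 + 8 + 4 = 33554572  −1 ⇒ G_6=33554571
G_6=33554571  [base 8] 2·8^8 + 2·8^2 + 8 + 3  →[8↦9]→  2·9^9 + 2·9^2 + 9 + 3 = 774841152  −1 ⇒ G_7=774841151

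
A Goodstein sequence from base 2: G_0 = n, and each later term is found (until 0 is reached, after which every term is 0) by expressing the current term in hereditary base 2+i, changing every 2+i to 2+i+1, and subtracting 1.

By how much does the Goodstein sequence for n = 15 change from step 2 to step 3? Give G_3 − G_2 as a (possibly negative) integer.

17469

i=0: 15 = 2^(2 + 1) + 2^2 + 2 + 1 (b=2); 2→3: 3^(3 + 1) + 3^3 + 3 + 1 = 112; 112−1 = 111
i=1: 111 = 3^(3 + 1) + 3^3 + 3 (b=3); 3→4: 4^(4 + 1) + 4^4 + 4 = 1284; 1284−1 = 1283
i=2: 1283 = 4^(4 + 1) + 4^4 + 3 (b=4); 4→5: 5^(5 + 1) + 5^5 + 3 = 18753; 18753−1 = 18752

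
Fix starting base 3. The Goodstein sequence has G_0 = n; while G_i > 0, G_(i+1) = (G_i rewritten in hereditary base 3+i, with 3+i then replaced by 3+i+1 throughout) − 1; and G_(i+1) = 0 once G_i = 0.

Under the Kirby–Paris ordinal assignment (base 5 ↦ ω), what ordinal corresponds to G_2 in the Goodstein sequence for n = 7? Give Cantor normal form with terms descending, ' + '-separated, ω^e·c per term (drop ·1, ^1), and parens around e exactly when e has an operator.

base 3: 7 = 2·3 + 1; at 4: 2·4 + 1 = 9; next = 8
base 4: 8 = 2·4; at 5: 2·5 = 10; next = 9

ω + 4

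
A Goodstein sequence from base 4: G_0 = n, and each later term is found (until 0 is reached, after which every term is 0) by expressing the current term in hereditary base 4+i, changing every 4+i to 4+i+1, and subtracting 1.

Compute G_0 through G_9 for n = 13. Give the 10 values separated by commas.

13, 15, 17, 18, 19, 20, 21, 22, 23, 23

G_0 = 13. HB_4(13) = 3·4 + 1. Bump = 16. G_1 = 15.
G_1 = 15. HB_5(15) = 3·5. Bump = 18. G_2 = 17.
G_2 = 17. HB_6(17) = 2·6 + 5. Bump = 19. G_3 = 18.
G_3 = 18. HB_7(18) = 2·7 + 4. Bump = 20. G_4 = 19.
G_4 = 19. HB_8(19) = 2·8 + 3. Bump = 21. G_5 = 20.
G_5 = 20. HB_9(20) = 2·9 + 2. Bump = 22. G_6 = 21.
G_6 = 21. HB_10(21) = 2·10 + 1. Bump = 23. G_7 = 22.
G_7 = 22. HB_11(22) = 2·11. Bump = 24. G_8 = 23.
G_8 = 23. HB_12(23) = 12 + 11. Bump = 24. G_9 = 23.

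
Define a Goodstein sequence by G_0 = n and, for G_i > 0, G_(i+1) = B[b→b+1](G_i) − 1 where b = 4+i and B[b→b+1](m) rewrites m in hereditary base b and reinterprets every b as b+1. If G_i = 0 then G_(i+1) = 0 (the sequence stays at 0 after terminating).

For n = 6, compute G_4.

5

step 0: 6 = 4 + 2; sub 5 for 4: 5 + 2; = 7; G_1 = 7−1 = 6
step 1: 6 = 5 + 1; sub 6 for 5: 6 + 1; = 7; G_2 = 7−1 = 6
step 2: 6 = 6; sub 7 for 6: 7; = 7; G_3 = 7−1 = 6
step 3: 6 = 6; sub 8 for 7: 6; = 6; G_4 = 6−1 = 5
step 4: 5 = 5; sub 9 for 8: 5; = 5; G_5 = 5−1 = 4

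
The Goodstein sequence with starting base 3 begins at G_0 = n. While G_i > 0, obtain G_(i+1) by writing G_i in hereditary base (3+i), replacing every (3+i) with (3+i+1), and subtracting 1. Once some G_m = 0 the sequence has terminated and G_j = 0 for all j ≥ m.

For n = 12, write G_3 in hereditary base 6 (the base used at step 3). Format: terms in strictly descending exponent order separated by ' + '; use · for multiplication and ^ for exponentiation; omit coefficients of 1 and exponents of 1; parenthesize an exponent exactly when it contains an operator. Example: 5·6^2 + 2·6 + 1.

[0] 12 ≡ 3^2 + 3 (base 3). Lift 4: 20. −1: 19.
[1] 19 ≡ 4^2 + 3 (base 4). Lift 5: 28. −1: 27.
[2] 27 ≡ 5^2 + 2 (base 5). Lift 6: 38. −1: 37.
[3] 37 ≡ 6^2 + 1 (base 6). Lift 7: 50. −1: 49.

6^2 + 1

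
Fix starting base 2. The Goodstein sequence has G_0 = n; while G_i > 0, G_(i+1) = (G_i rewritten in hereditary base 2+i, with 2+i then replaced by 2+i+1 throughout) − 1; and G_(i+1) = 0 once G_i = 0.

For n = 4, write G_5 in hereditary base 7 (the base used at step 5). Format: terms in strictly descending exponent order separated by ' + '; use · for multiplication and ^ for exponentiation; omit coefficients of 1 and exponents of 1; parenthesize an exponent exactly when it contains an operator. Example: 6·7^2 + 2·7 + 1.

G_0 = 4. HB_2(4) = 2^2. Bump = 27. G_1 = 26.
G_1 = 26. HB_3(26) = 2·3^2 + 2·3 + 2. Bump = 42. G_2 = 41.
G_2 = 41. HB_4(41) = 2·4^2 + 2·4 + 1. Bump = 61. G_3 = 60.
G_3 = 60. HB_5(60) = 2·5^2 + 2·5. Bump = 84. G_4 = 83.
G_4 = 83. HB_6(83) = 2·6^2 + 6 + 5. Bump = 110. G_5 = 109.
G_5 = 109. HB_7(109) = 2·7^2 + 7 + 4. Bump = 140. G_6 = 139.

2·7^2 + 7 + 4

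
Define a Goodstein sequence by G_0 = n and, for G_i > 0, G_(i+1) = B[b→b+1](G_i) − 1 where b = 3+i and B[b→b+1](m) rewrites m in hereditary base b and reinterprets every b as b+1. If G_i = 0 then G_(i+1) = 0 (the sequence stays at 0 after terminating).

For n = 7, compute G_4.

i=0: 7 = 2·3 + 1 (b=3); 3→4: 2·4 + 1 = 9; 9−1 = 8
i=1: 8 = 2·4 (b=4); 4→5: 2·5 = 10; 10−1 = 9
i=2: 9 = 5 + 4 (b=5); 5→6: 6 + 4 = 10; 10−1 = 9
i=3: 9 = 6 + 3 (b=6); 6→7: 7 + 3 = 10; 10−1 = 9

9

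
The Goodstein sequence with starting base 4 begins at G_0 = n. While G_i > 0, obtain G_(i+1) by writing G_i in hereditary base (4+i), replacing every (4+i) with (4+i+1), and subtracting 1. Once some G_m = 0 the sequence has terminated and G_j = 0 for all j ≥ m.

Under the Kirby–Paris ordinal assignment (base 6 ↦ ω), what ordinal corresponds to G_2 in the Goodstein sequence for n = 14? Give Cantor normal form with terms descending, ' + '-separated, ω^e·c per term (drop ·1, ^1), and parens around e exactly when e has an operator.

[0] 14 ≡ 3·4 + 2 (base 4). Lift 5: 17. −1: 16.
[1] 16 ≡ 3·5 + 1 (base 5). Lift 6: 19. −1: 18.

ω·3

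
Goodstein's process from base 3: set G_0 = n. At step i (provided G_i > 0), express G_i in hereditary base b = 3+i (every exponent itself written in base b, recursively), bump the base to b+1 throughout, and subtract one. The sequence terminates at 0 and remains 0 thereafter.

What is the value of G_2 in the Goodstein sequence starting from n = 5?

5

G_0 = 5. HB_3(5) = 3 + 2. Bump = 6. G_1 = 5.
G_1 = 5. HB_4(5) = 4 + 1. Bump = 6. G_2 = 5.
G_2 = 5. HB_5(5) = 5. Bump = 6. G_3 = 5.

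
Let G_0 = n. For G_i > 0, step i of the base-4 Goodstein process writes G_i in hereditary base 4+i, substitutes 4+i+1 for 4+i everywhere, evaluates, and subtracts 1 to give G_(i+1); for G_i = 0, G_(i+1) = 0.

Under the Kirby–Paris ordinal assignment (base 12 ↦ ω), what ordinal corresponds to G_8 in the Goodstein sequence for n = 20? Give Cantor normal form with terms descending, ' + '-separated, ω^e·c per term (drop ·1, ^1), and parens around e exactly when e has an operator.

ω·9 + 7

step 0: 20 = 4^2 + 4; sub 5 for 4: 5^2 + 5; = 30; G_1 = 30−1 = 29
step 1: 29 = 5^2 + 4; sub 6 for 5: 6^2 + 4; = 40; G_2 = 40−1 = 39
step 2: 39 = 6^2 + 3; sub 7 for 6: 7^2 + 3; = 52; G_3 = 52−1 = 51
step 3: 51 = 7^2 + 2; sub 8 for 7: 8^2 + 2; = 66; G_4 = 66−1 = 65
step 4: 65 = 8^2 + 1; sub 9 for 8: 9^2 + 1; = 82; G_5 = 82−1 = 81
step 5: 81 = 9^2; sub 10 for 9: 10^2; = 100; G_6 = 100−1 = 99
step 6: 99 = 9·10 + 9; sub 11 for 10: 9·11 + 9; = 108; G_7 = 108−1 = 107
step 7: 107 = 9·11 + 8; sub 12 for 11: 9·12 + 8; = 116; G_8 = 116−1 = 115
step 8: 115 = 9·12 + 7; sub 13 for 12: 9·13 + 7; = 124; G_9 = 124−1 = 123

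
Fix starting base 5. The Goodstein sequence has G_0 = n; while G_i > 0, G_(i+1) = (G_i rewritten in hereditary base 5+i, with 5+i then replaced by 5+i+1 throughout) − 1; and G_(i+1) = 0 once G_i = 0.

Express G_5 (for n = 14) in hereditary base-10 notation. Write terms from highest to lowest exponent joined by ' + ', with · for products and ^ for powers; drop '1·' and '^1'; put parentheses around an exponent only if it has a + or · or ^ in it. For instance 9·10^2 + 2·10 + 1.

G_0=14  [base 5] 2·5 + 4  →[5↦6]→  2·6 + 4 = 16  −1 ⇒ G_1=15
G_1=15  [base 6] 2·6 + 3  →[6↦7]→  2·7 + 3 = 17  −1 ⇒ G_2=16
G_2=16  [base 7] 2·7 + 2  →[7↦8]→  2·8 + 2 = 18  −1 ⇒ G_3=17
G_3=17  [base 8] 2·8 + 1  →[8↦9]→  2·9 + 1 = 19  −1 ⇒ G_4=18
G_4=18  [base 9] 2·9  →[9↦10]→  2·10 = 20  −1 ⇒ G_5=19
G_5=19  [base 10] 10 + 9  →[10↦11]→  11 + 9 = 20  −1 ⇒ G_6=19

10 + 9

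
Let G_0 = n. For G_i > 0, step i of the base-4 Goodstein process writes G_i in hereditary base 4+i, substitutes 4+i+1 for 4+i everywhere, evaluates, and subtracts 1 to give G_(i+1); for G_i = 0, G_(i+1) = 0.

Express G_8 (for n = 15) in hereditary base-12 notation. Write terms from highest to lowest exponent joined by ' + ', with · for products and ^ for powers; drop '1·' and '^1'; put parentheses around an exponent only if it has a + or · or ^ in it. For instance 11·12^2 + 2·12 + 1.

2·12 + 3

(0) 15|_4 = 3·4 + 3 ↦ 3·5 + 3|_5 = 18 ⇒ 17
(1) 17|_5 = 3·5 + 2 ↦ 3·6 + 2|_6 = 20 ⇒ 19
(2) 19|_6 = 3·6 + 1 ↦ 3·7 + 1|_7 = 22 ⇒ 21
(3) 21|_7 = 3·7 ↦ 3·8|_8 = 24 ⇒ 23
(4) 23|_8 = 2·8 + 7 ↦ 2·9 + 7|_9 = 25 ⇒ 24
(5) 24|_9 = 2·9 + 6 ↦ 2·10 + 6|_10 = 26 ⇒ 25
(6) 25|_10 = 2·10 + 5 ↦ 2·11 + 5|_11 = 27 ⇒ 26
(7) 26|_11 = 2·11 + 4 ↦ 2·12 + 4|_12 = 28 ⇒ 27
(8) 27|_12 = 2·12 + 3 ↦ 2·13 + 3|_13 = 29 ⇒ 28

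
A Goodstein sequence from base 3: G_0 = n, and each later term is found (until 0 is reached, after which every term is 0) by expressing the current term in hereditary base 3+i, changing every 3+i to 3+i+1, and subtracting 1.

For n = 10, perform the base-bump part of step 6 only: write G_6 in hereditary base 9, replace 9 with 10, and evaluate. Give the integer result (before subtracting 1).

[0] 10 ≡ 3^2 + 1 (base 3). Lift 4: 17. −1: 16.
[1] 16 ≡ 4^2 (base 4). Lift 5: 25. −1: 24.
[2] 24 ≡ 4·5 + 4 (base 5). Lift 6: 28. −1: 27.
[3] 27 ≡ 4·6 + 3 (base 6). Lift 7: 31. −1: 30.
[4] 30 ≡ 4·7 + 2 (base 7). Lift 8: 34. −1: 33.
[5] 33 ≡ 4·8 + 1 (base 8). Lift 9: 37. −1: 36.
[6] 36 ≡ 4·9 (base 9). Lift 10: 40. −1: 39.

40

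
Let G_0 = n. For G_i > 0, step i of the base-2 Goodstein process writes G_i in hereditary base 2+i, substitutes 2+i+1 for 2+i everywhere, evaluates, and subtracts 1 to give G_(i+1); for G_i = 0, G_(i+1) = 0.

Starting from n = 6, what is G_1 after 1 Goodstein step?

29

base 2: 6 = 2^2 + 2; at 3: 3^3 + 3 = 30; next = 29
base 3: 29 = 3^3 + 2; at 4: 4^4 + 2 = 258; next = 257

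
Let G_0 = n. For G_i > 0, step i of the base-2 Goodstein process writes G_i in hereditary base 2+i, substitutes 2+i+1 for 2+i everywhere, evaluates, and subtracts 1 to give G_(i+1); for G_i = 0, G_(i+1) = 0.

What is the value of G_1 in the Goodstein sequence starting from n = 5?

27

G_0=5  [base 2] 2^2 + 1  →[2↦3]→  3^3 + 1 = 28  −1 ⇒ G_1=27
G_1=27  [base 3] 3^3  →[3↦4]→  4^4 = 256  −1 ⇒ G_2=255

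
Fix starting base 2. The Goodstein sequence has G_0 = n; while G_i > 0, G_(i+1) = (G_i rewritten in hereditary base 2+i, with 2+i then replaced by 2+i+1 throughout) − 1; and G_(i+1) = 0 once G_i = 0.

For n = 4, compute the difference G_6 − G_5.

30

4 —HB2→ 2^2 —bump→ 3^3 = 27 —(−1)→ 26
26 —HB3→ 2·3^2 + 2·3 + 2 —bump→ 2·4^2 + 2·4 + 2 = 42 —(−1)→ 41
41 —HB4→ 2·4^2 + 2·4 + 1 —bump→ 2·5^2 + 2·5 + 1 = 61 —(−1)→ 60
60 —HB5→ 2·5^2 + 2·5 —bump→ 2·6^2 + 2·6 = 84 —(−1)→ 83
83 —HB6→ 2·6^2 + 6 + 5 —bump→ 2·7^2 + 7 + 5 = 110 —(−1)→ 109
109 —HB7→ 2·7^2 + 7 + 4 —bump→ 2·8^2 + 8 + 4 = 140 —(−1)→ 139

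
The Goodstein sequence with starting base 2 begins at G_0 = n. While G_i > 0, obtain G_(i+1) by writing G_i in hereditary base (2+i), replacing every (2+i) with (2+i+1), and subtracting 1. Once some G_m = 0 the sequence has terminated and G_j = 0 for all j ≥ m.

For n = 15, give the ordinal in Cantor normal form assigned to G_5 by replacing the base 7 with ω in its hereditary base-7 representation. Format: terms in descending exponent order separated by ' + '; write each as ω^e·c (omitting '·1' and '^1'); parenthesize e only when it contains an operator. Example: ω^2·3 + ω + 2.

ω^(ω + 1) + ω^ω

(0) 15|_2 = 2^(2 + 1) + 2^2 + 2 + 1 ↦ 3^(3 + 1) + 3^3 + 3 + 1|_3 = 112 ⇒ 111
(1) 111|_3 = 3^(3 + 1) + 3^3 + 3 ↦ 4^(4 + 1) + 4^4 + 4|_4 = 1284 ⇒ 1283
(2) 1283|_4 = 4^(4 + 1) + 4^4 + 3 ↦ 5^(5 + 1) + 5^5 + 3|_5 = 18753 ⇒ 18752
(3) 18752|_5 = 5^(5 + 1) + 5^5 + 2 ↦ 6^(6 + 1) + 6^6 + 2|_6 = 326594 ⇒ 326593
(4) 326593|_6 = 6^(6 + 1) + 6^6 + 1 ↦ 7^(7 + 1) + 7^7 + 1|_7 = 6588345 ⇒ 6588344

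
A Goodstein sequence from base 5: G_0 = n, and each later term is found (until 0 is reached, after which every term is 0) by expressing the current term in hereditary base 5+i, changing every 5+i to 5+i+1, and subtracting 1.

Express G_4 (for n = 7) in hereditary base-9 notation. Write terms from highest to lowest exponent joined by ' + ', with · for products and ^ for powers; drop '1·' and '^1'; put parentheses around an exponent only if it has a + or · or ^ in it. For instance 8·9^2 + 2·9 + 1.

6

G_0=7  [base 5] 5 + 2  →[5↦6]→  6 + 2 = 8  −1 ⇒ G_1=7
G_1=7  [base 6] 6 + 1  →[6↦7]→  7 + 1 = 8  −1 ⇒ G_2=7
G_2=7  [base 7] 7  →[7↦8]→  8 = 8  −1 ⇒ G_3=7
G_3=7  [base 8] 7  →[8↦9]→  7 = 7  −1 ⇒ G_4=6
G_4=6  [base 9] 6  →[9↦10]→  6 = 6  −1 ⇒ G_5=5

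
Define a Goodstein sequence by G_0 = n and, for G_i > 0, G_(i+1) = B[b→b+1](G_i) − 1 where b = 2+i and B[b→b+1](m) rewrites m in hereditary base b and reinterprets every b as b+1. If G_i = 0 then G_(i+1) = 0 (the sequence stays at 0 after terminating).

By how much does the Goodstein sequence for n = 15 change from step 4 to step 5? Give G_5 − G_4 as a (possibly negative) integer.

[0] 15 ≡ 2^(2 + 1) + 2^2 + 2 + 1 (base 2). Lift 3: 112. −1: 111.
[1] 111 ≡ 3^(3 + 1) + 3^3 + 3 (base 3). Lift 4: 1284. −1: 1283.
[2] 1283 ≡ 4^(4 + 1) + 4^4 + 3 (base 4). Lift 5: 18753. −1: 18752.
[3] 18752 ≡ 5^(5 + 1) + 5^5 + 2 (base 5). Lift 6: 326594. −1: 326593.
[4] 326593 ≡ 6^(6 + 1) + 6^6 + 1 (base 6). Lift 7: 6588345. −1: 6588344.

6261751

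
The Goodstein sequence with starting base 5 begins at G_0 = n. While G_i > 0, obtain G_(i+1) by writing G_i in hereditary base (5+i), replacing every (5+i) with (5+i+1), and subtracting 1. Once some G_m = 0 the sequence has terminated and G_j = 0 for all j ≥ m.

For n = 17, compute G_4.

24

base 5: 17 = 3·5 + 2; at 6: 3·6 + 2 = 20; next = 19
base 6: 19 = 3·6 + 1; at 7: 3·7 + 1 = 22; next = 21
base 7: 21 = 3·7; at 8: 3·8 = 24; next = 23
base 8: 23 = 2·8 + 7; at 9: 2·9 + 7 = 25; next = 24
base 9: 24 = 2·9 + 6; at 10: 2·10 + 6 = 26; next = 25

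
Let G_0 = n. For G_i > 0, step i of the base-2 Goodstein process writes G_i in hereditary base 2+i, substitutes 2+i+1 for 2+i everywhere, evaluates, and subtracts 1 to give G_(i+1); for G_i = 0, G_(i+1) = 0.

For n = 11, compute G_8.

11 —HB2→ 2^(2 + 1) + 2 + 1 —bump→ 3^(3 + 1) + 3 + 1 = 85 —(−1)→ 84
84 —HB3→ 3^(3 + 1) + 3 —bump→ 4^(4 + 1) + 4 = 1028 —(−1)→ 1027
1027 —HB4→ 4^(4 + 1) + 3 —bump→ 5^(5 + 1) + 3 = 15628 —(−1)→ 15627
15627 —HB5→ 5^(5 + 1) + 2 —bump→ 6^(6 + 1) + 2 = 279938 —(−1)→ 279937
279937 —HB6→ 6^(6 + 1) + 1 —bump→ 7^(7 + 1) + 1 = 5764802 —(−1)→ 5764801
5764801 —HB7→ 7^(7 + 1) —bump→ 8^(8 + 1) = 134217728 —(−1)→ 134217727
134217727 —HB8→ 7·8^8 + 7·8^7 + 7·8^6 + 7·8^5 + 7·8^4 + 7·8^3 + 7·8^2 + 7·8 + 7 —bump→ 7·9^9 + 7·9^7 + 7·9^6 + 7·9^5 + 7·9^4 + 7·9^3 + 7·9^2 + 7·9 + 7 = 2749609303 —(−1)→ 2749609302
2749609302 —HB9→ 7·9^9 + 7·9^7 + 7·9^6 + 7·9^5 + 7·9^4 + 7·9^3 + 7·9^2 + 7·9 + 6 —bump→ 7·10^10 + 7·10^7 + 7·10^6 + 7·10^5 + 7·10^4 + 7·10^3 + 7·10^2 + 7·10 + 6 = 70077777776 —(−1)→ 70077777775
70077777775 —HB10→ 7·10^10 + 7·10^7 + 7·10^6 + 7·10^5 + 7·10^4 + 7·10^3 + 7·10^2 + 7·10 + 5 —bump→ 7·11^11 + 7·11^7 + 7·11^6 + 7·11^5 + 7·11^4 + 7·11^3 + 7·11^2 + 7·11 + 5 = 1997331745491 —(−1)→ 1997331745490

70077777775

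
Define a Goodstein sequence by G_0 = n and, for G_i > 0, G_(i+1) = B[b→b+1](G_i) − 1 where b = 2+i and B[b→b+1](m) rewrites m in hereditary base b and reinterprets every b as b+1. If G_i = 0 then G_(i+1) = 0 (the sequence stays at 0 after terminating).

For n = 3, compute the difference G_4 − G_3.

base 2: 3 = 2 + 1; at 3: 3 + 1 = 4; next = 3
base 3: 3 = 3; at 4: 4 = 4; next = 3
base 4: 3 = 3; at 5: 3 = 3; next = 2
base 5: 2 = 2; at 6: 2 = 2; next = 1

-1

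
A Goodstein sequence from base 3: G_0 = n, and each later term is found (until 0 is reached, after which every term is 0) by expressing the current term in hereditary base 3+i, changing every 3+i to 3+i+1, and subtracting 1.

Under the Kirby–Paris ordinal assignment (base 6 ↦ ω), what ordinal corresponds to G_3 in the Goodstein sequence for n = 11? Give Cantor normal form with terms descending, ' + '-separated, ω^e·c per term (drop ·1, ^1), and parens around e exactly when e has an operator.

base 3: 11 = 3^2 + 2; at 4: 4^2 + 2 = 18; next = 17
base 4: 17 = 4^2 + 1; at 5: 5^2 + 1 = 26; next = 25
base 5: 25 = 5^2; at 6: 6^2 = 36; next = 35
base 6: 35 = 5·6 + 5; at 7: 5·7 + 5 = 40; next = 39

ω·5 + 5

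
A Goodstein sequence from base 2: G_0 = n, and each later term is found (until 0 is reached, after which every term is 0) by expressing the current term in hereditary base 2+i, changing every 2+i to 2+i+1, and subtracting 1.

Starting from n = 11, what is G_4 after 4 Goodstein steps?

279937

i=0: 11 = 2^(2 + 1) + 2 + 1 (b=2); 2→3: 3^(3 + 1) + 3 + 1 = 85; 85−1 = 84
i=1: 84 = 3^(3 + 1) + 3 (b=3); 3→4: 4^(4 + 1) + 4 = 1028; 1028−1 = 1027
i=2: 1027 = 4^(4 + 1) + 3 (b=4); 4→5: 5^(5 + 1) + 3 = 15628; 15628−1 = 15627
i=3: 15627 = 5^(5 + 1) + 2 (b=5); 5→6: 6^(6 + 1) + 2 = 279938; 279938−1 = 279937
i=4: 279937 = 6^(6 + 1) + 1 (b=6); 6→7: 7^(7 + 1) + 1 = 5764802; 5764802−1 = 5764801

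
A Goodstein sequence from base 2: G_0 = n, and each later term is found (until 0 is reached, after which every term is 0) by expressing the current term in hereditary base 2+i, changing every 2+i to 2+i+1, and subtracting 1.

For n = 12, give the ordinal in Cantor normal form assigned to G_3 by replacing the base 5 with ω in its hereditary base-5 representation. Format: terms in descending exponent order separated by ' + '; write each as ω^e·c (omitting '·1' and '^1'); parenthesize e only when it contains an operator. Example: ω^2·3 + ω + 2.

ω^(ω + 1) + ω^2·2 + ω·2

G_0=12  [base 2] 2^(2 + 1) + 2^2  →[2↦3]→  3^(3 + 1) + 3^3 = 108  −1 ⇒ G_1=107
G_1=107  [base 3] 3^(3 + 1) + 2·3^2 + 2·3 + 2  →[3↦4]→  4^(4 + 1) + 2·4^2 + 2·4 + 2 = 1066  −1 ⇒ G_2=1065
G_2=1065  [base 4] 4^(4 + 1) + 2·4^2 + 2·4 + 1  →[4↦5]→  5^(5 + 1) + 2·5^2 + 2·5 + 1 = 15686  −1 ⇒ G_3=15685
G_3=15685  [base 5] 5^(5 + 1) + 2·5^2 + 2·5  →[5↦6]→  6^(6 + 1) + 2·6^2 + 2·6 = 280020  −1 ⇒ G_4=280019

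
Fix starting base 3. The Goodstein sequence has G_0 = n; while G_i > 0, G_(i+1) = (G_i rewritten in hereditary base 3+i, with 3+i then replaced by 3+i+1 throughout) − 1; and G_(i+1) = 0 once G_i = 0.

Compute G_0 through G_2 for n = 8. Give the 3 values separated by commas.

G_0 = 8. HB_3(8) = 2·3 + 2. Bump = 10. G_1 = 9.
G_1 = 9. HB_4(9) = 2·4 + 1. Bump = 11. G_2 = 10.

8, 9, 10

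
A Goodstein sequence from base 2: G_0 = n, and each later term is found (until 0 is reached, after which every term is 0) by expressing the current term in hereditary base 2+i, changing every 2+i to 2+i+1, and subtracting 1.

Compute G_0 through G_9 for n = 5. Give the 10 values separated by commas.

5, 27, 255, 467, 775, 1197, 1751, 2454, 3325, 4382

G_0 = 5. HB_2(5) = 2^2 + 1. Bump = 28. G_1 = 27.
G_1 = 27. HB_3(27) = 3^3. Bump = 256. G_2 = 255.
G_2 = 255. HB_4(255) = 3·4^3 + 3·4^2 + 3·4 + 3. Bump = 468. G_3 = 467.
G_3 = 467. HB_5(467) = 3·5^3 + 3·5^2 + 3·5 + 2. Bump = 776. G_4 = 775.
G_4 = 775. HB_6(775) = 3·6^3 + 3·6^2 + 3·6 + 1. Bump = 1198. G_5 = 1197.
G_5 = 1197. HB_7(1197) = 3·7^3 + 3·7^2 + 3·7. Bump = 1752. G_6 = 1751.
G_6 = 1751. HB_8(1751) = 3·8^3 + 3·8^2 + 2·8 + 7. Bump = 2455. G_7 = 2454.
G_7 = 2454. HB_9(2454) = 3·9^3 + 3·9^2 + 2·9 + 6. Bump = 3326. G_8 = 3325.
G_8 = 3325. HB_10(3325) = 3·10^3 + 3·10^2 + 2·10 + 5. Bump = 4383. G_9 = 4382.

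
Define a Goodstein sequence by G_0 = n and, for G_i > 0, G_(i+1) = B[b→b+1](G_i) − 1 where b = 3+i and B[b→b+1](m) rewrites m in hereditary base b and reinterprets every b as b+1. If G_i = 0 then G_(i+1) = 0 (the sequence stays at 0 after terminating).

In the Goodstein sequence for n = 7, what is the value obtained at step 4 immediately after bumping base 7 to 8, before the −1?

10

(0) 7|_3 = 2·3 + 1 ↦ 2·4 + 1|_4 = 9 ⇒ 8
(1) 8|_4 = 2·4 ↦ 2·5|_5 = 10 ⇒ 9
(2) 9|_5 = 5 + 4 ↦ 6 + 4|_6 = 10 ⇒ 9
(3) 9|_6 = 6 + 3 ↦ 7 + 3|_7 = 10 ⇒ 9
(4) 9|_7 = 7 + 2 ↦ 8 + 2|_8 = 10 ⇒ 9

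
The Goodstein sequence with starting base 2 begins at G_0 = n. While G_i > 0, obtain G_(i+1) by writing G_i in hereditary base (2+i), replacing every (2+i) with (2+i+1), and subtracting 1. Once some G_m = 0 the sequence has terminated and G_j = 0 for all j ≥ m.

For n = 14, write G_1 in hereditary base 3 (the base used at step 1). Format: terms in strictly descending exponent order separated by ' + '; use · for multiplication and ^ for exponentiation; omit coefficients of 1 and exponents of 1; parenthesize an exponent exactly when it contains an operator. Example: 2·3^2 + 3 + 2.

3^(3 + 1) + 3^3 + 2

14 —HB2→ 2^(2 + 1) + 2^2 + 2 —bump→ 3^(3 + 1) + 3^3 + 3 = 111 —(−1)→ 110
110 —HB3→ 3^(3 + 1) + 3^3 + 2 —bump→ 4^(4 + 1) + 4^4 + 2 = 1282 —(−1)→ 1281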